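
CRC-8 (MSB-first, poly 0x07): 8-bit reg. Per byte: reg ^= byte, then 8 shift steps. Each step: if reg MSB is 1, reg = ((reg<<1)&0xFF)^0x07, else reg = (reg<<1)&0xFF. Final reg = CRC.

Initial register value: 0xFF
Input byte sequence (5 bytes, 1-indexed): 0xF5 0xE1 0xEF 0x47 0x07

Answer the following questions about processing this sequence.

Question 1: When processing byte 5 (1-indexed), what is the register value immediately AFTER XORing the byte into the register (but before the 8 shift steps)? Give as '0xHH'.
Answer: 0x6C

Derivation:
Register before byte 5: 0x6B
Byte 5: 0x07
0x6B XOR 0x07 = 0x6C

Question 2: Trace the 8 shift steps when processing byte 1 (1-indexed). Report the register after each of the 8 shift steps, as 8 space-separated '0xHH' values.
Register before byte 1: 0xFF
After XOR with byte 0xF5: 0x0A

Answer: 0x14 0x28 0x50 0xA0 0x47 0x8E 0x1B 0x36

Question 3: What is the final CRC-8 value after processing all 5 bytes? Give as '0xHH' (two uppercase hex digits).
After byte 1 (0xF5): reg=0x36
After byte 2 (0xE1): reg=0x2B
After byte 3 (0xEF): reg=0x52
After byte 4 (0x47): reg=0x6B
After byte 5 (0x07): reg=0x03

Answer: 0x03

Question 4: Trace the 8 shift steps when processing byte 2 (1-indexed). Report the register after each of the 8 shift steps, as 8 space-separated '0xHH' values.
After byte 1 (0xF5): reg=0x36
Register before byte 2: 0x36
After XOR with byte 0xE1: 0xD7

Answer: 0xA9 0x55 0xAA 0x53 0xA6 0x4B 0x96 0x2B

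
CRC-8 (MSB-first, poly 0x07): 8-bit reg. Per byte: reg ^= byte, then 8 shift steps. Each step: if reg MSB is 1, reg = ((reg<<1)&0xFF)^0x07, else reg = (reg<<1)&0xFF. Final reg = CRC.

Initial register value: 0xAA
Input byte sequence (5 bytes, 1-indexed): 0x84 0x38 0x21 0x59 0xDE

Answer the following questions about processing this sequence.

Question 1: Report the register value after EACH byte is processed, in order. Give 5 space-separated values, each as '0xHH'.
0xCA 0xD0 0xD9 0x89 0xA2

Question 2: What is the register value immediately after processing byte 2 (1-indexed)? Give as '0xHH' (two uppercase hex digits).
After byte 1 (0x84): reg=0xCA
After byte 2 (0x38): reg=0xD0

Answer: 0xD0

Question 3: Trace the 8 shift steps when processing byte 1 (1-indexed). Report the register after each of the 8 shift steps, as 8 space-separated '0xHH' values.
Register before byte 1: 0xAA
After XOR with byte 0x84: 0x2E

Answer: 0x5C 0xB8 0x77 0xEE 0xDB 0xB1 0x65 0xCA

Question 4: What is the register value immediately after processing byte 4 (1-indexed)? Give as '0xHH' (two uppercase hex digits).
Answer: 0x89

Derivation:
After byte 1 (0x84): reg=0xCA
After byte 2 (0x38): reg=0xD0
After byte 3 (0x21): reg=0xD9
After byte 4 (0x59): reg=0x89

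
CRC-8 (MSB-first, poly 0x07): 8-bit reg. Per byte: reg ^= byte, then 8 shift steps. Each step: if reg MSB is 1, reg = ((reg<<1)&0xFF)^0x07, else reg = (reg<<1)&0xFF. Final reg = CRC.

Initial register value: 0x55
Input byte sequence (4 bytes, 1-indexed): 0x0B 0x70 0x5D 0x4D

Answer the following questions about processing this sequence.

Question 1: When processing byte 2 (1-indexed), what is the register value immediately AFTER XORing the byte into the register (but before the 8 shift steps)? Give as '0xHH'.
Answer: 0xED

Derivation:
Register before byte 2: 0x9D
Byte 2: 0x70
0x9D XOR 0x70 = 0xED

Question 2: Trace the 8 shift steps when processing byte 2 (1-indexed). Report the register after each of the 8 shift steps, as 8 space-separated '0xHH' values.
After byte 1 (0x0B): reg=0x9D
Register before byte 2: 0x9D
After XOR with byte 0x70: 0xED

Answer: 0xDD 0xBD 0x7D 0xFA 0xF3 0xE1 0xC5 0x8D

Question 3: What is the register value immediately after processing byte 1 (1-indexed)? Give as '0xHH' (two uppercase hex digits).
After byte 1 (0x0B): reg=0x9D

Answer: 0x9D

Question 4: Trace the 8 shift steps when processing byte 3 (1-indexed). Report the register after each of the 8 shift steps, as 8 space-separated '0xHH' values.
After byte 1 (0x0B): reg=0x9D
After byte 2 (0x70): reg=0x8D
Register before byte 3: 0x8D
After XOR with byte 0x5D: 0xD0

Answer: 0xA7 0x49 0x92 0x23 0x46 0x8C 0x1F 0x3E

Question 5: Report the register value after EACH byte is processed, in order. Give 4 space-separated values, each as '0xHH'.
0x9D 0x8D 0x3E 0x5E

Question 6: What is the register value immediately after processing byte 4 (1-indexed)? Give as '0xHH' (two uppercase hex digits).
After byte 1 (0x0B): reg=0x9D
After byte 2 (0x70): reg=0x8D
After byte 3 (0x5D): reg=0x3E
After byte 4 (0x4D): reg=0x5E

Answer: 0x5E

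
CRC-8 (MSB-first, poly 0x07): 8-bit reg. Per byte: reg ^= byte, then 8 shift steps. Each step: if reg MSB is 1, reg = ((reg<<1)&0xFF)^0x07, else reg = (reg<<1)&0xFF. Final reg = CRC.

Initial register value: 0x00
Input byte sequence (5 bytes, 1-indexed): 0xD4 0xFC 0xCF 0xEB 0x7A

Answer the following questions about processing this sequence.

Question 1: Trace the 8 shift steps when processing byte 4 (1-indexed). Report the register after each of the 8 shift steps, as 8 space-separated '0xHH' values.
Answer: 0xCF 0x99 0x35 0x6A 0xD4 0xAF 0x59 0xB2

Derivation:
After byte 1 (0xD4): reg=0x22
After byte 2 (0xFC): reg=0x14
After byte 3 (0xCF): reg=0x0F
Register before byte 4: 0x0F
After XOR with byte 0xEB: 0xE4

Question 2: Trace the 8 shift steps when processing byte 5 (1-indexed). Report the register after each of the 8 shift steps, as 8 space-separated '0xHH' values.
After byte 1 (0xD4): reg=0x22
After byte 2 (0xFC): reg=0x14
After byte 3 (0xCF): reg=0x0F
After byte 4 (0xEB): reg=0xB2
Register before byte 5: 0xB2
After XOR with byte 0x7A: 0xC8

Answer: 0x97 0x29 0x52 0xA4 0x4F 0x9E 0x3B 0x76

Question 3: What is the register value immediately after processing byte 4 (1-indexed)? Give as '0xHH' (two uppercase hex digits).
After byte 1 (0xD4): reg=0x22
After byte 2 (0xFC): reg=0x14
After byte 3 (0xCF): reg=0x0F
After byte 4 (0xEB): reg=0xB2

Answer: 0xB2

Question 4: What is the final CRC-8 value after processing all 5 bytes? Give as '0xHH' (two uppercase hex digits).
Answer: 0x76

Derivation:
After byte 1 (0xD4): reg=0x22
After byte 2 (0xFC): reg=0x14
After byte 3 (0xCF): reg=0x0F
After byte 4 (0xEB): reg=0xB2
After byte 5 (0x7A): reg=0x76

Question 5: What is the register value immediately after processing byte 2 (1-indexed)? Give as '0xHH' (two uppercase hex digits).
Answer: 0x14

Derivation:
After byte 1 (0xD4): reg=0x22
After byte 2 (0xFC): reg=0x14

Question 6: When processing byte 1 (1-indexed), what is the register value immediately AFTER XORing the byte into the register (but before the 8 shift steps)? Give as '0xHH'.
Register before byte 1: 0x00
Byte 1: 0xD4
0x00 XOR 0xD4 = 0xD4

Answer: 0xD4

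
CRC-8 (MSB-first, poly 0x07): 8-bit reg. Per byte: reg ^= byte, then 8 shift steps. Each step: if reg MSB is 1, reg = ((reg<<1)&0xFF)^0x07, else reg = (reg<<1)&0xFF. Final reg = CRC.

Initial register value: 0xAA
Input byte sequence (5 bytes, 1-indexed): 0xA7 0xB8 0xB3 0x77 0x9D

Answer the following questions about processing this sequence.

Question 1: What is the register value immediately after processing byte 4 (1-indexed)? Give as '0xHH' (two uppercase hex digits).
Answer: 0x77

Derivation:
After byte 1 (0xA7): reg=0x23
After byte 2 (0xB8): reg=0xC8
After byte 3 (0xB3): reg=0x66
After byte 4 (0x77): reg=0x77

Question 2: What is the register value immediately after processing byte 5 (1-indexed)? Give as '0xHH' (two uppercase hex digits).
After byte 1 (0xA7): reg=0x23
After byte 2 (0xB8): reg=0xC8
After byte 3 (0xB3): reg=0x66
After byte 4 (0x77): reg=0x77
After byte 5 (0x9D): reg=0x98

Answer: 0x98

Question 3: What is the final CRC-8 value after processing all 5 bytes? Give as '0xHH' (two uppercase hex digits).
Answer: 0x98

Derivation:
After byte 1 (0xA7): reg=0x23
After byte 2 (0xB8): reg=0xC8
After byte 3 (0xB3): reg=0x66
After byte 4 (0x77): reg=0x77
After byte 5 (0x9D): reg=0x98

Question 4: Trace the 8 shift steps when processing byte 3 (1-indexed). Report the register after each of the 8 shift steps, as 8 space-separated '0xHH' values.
Answer: 0xF6 0xEB 0xD1 0xA5 0x4D 0x9A 0x33 0x66

Derivation:
After byte 1 (0xA7): reg=0x23
After byte 2 (0xB8): reg=0xC8
Register before byte 3: 0xC8
After XOR with byte 0xB3: 0x7B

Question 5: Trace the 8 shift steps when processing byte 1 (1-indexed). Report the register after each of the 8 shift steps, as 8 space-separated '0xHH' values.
Answer: 0x1A 0x34 0x68 0xD0 0xA7 0x49 0x92 0x23

Derivation:
Register before byte 1: 0xAA
After XOR with byte 0xA7: 0x0D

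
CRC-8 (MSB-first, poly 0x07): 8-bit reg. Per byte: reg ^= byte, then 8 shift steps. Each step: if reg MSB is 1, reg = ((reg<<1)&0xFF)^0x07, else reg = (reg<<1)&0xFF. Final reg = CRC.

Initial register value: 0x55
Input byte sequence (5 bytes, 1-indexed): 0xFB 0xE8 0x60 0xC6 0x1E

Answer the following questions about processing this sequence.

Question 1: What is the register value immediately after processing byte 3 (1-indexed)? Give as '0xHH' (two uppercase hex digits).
After byte 1 (0xFB): reg=0x43
After byte 2 (0xE8): reg=0x58
After byte 3 (0x60): reg=0xA8

Answer: 0xA8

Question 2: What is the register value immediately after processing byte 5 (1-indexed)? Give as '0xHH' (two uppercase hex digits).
Answer: 0x79

Derivation:
After byte 1 (0xFB): reg=0x43
After byte 2 (0xE8): reg=0x58
After byte 3 (0x60): reg=0xA8
After byte 4 (0xC6): reg=0x0D
After byte 5 (0x1E): reg=0x79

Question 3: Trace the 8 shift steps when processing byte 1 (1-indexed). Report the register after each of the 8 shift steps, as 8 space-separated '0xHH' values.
Register before byte 1: 0x55
After XOR with byte 0xFB: 0xAE

Answer: 0x5B 0xB6 0x6B 0xD6 0xAB 0x51 0xA2 0x43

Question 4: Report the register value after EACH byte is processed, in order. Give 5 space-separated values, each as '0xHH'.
0x43 0x58 0xA8 0x0D 0x79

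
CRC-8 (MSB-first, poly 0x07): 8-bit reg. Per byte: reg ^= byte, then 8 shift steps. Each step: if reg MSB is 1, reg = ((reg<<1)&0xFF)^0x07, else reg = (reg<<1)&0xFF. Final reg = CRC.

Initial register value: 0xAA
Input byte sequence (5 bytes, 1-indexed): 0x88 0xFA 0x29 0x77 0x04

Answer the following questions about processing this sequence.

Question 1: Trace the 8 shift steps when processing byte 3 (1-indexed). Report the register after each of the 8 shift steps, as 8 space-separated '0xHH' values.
Answer: 0x8A 0x13 0x26 0x4C 0x98 0x37 0x6E 0xDC

Derivation:
After byte 1 (0x88): reg=0xEE
After byte 2 (0xFA): reg=0x6C
Register before byte 3: 0x6C
After XOR with byte 0x29: 0x45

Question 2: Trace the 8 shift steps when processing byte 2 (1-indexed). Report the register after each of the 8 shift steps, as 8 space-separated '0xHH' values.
After byte 1 (0x88): reg=0xEE
Register before byte 2: 0xEE
After XOR with byte 0xFA: 0x14

Answer: 0x28 0x50 0xA0 0x47 0x8E 0x1B 0x36 0x6C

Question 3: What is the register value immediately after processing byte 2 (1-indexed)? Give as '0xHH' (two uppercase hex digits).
Answer: 0x6C

Derivation:
After byte 1 (0x88): reg=0xEE
After byte 2 (0xFA): reg=0x6C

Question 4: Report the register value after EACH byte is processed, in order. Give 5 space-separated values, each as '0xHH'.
0xEE 0x6C 0xDC 0x58 0x93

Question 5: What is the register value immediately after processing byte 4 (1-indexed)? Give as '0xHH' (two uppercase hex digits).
After byte 1 (0x88): reg=0xEE
After byte 2 (0xFA): reg=0x6C
After byte 3 (0x29): reg=0xDC
After byte 4 (0x77): reg=0x58

Answer: 0x58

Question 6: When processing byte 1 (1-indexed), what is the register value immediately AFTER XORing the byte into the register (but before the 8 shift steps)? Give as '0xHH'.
Register before byte 1: 0xAA
Byte 1: 0x88
0xAA XOR 0x88 = 0x22

Answer: 0x22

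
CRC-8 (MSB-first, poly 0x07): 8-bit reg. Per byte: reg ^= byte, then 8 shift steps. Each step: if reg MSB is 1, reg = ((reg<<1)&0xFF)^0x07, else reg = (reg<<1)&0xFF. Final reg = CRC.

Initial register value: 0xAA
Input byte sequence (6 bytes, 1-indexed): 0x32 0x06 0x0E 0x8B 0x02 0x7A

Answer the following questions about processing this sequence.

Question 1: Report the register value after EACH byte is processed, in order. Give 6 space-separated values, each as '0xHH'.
0xC1 0x5B 0xAC 0xF5 0xCB 0x1E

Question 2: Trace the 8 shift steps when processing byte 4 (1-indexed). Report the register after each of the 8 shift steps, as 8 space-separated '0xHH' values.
Answer: 0x4E 0x9C 0x3F 0x7E 0xFC 0xFF 0xF9 0xF5

Derivation:
After byte 1 (0x32): reg=0xC1
After byte 2 (0x06): reg=0x5B
After byte 3 (0x0E): reg=0xAC
Register before byte 4: 0xAC
After XOR with byte 0x8B: 0x27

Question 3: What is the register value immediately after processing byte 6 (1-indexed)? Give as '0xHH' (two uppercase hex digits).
Answer: 0x1E

Derivation:
After byte 1 (0x32): reg=0xC1
After byte 2 (0x06): reg=0x5B
After byte 3 (0x0E): reg=0xAC
After byte 4 (0x8B): reg=0xF5
After byte 5 (0x02): reg=0xCB
After byte 6 (0x7A): reg=0x1E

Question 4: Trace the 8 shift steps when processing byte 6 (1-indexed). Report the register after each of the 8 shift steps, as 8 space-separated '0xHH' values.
Answer: 0x65 0xCA 0x93 0x21 0x42 0x84 0x0F 0x1E

Derivation:
After byte 1 (0x32): reg=0xC1
After byte 2 (0x06): reg=0x5B
After byte 3 (0x0E): reg=0xAC
After byte 4 (0x8B): reg=0xF5
After byte 5 (0x02): reg=0xCB
Register before byte 6: 0xCB
After XOR with byte 0x7A: 0xB1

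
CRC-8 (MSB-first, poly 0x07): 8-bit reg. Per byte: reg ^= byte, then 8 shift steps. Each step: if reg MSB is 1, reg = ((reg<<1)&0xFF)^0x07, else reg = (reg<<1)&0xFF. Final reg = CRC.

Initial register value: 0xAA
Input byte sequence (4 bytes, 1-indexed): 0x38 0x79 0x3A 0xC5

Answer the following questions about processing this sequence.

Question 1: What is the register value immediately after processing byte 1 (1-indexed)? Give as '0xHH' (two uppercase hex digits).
After byte 1 (0x38): reg=0xF7

Answer: 0xF7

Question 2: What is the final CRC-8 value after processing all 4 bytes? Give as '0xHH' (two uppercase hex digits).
Answer: 0x09

Derivation:
After byte 1 (0x38): reg=0xF7
After byte 2 (0x79): reg=0xA3
After byte 3 (0x3A): reg=0xC6
After byte 4 (0xC5): reg=0x09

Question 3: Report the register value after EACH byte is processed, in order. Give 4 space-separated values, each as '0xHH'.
0xF7 0xA3 0xC6 0x09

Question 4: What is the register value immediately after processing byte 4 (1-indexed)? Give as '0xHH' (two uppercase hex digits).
After byte 1 (0x38): reg=0xF7
After byte 2 (0x79): reg=0xA3
After byte 3 (0x3A): reg=0xC6
After byte 4 (0xC5): reg=0x09

Answer: 0x09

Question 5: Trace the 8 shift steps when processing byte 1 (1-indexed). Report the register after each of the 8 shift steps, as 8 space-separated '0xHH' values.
Answer: 0x23 0x46 0x8C 0x1F 0x3E 0x7C 0xF8 0xF7

Derivation:
Register before byte 1: 0xAA
After XOR with byte 0x38: 0x92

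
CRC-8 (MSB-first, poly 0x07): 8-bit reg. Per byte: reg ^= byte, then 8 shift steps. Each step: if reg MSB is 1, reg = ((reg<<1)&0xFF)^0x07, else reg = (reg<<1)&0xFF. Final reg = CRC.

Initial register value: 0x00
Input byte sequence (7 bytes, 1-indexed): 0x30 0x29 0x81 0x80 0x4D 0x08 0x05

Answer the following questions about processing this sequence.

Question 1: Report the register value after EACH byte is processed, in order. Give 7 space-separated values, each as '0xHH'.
0x90 0x26 0x7C 0xFA 0x0C 0x1C 0x4F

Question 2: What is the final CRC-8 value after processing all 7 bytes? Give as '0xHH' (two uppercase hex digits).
Answer: 0x4F

Derivation:
After byte 1 (0x30): reg=0x90
After byte 2 (0x29): reg=0x26
After byte 3 (0x81): reg=0x7C
After byte 4 (0x80): reg=0xFA
After byte 5 (0x4D): reg=0x0C
After byte 6 (0x08): reg=0x1C
After byte 7 (0x05): reg=0x4F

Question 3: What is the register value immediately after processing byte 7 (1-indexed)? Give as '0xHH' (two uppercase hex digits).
Answer: 0x4F

Derivation:
After byte 1 (0x30): reg=0x90
After byte 2 (0x29): reg=0x26
After byte 3 (0x81): reg=0x7C
After byte 4 (0x80): reg=0xFA
After byte 5 (0x4D): reg=0x0C
After byte 6 (0x08): reg=0x1C
After byte 7 (0x05): reg=0x4F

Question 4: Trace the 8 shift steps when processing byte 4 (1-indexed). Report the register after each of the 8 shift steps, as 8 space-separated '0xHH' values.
Answer: 0xFF 0xF9 0xF5 0xED 0xDD 0xBD 0x7D 0xFA

Derivation:
After byte 1 (0x30): reg=0x90
After byte 2 (0x29): reg=0x26
After byte 3 (0x81): reg=0x7C
Register before byte 4: 0x7C
After XOR with byte 0x80: 0xFC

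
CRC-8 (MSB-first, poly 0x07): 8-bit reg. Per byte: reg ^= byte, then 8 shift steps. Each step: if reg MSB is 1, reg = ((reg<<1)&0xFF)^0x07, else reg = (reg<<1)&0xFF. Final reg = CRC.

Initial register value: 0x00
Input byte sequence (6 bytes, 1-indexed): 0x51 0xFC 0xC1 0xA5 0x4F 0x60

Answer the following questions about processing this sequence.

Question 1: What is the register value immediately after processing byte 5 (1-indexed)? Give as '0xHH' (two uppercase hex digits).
Answer: 0x26

Derivation:
After byte 1 (0x51): reg=0xB0
After byte 2 (0xFC): reg=0xE3
After byte 3 (0xC1): reg=0xEE
After byte 4 (0xA5): reg=0xF6
After byte 5 (0x4F): reg=0x26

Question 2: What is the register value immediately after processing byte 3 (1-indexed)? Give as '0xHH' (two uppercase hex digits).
Answer: 0xEE

Derivation:
After byte 1 (0x51): reg=0xB0
After byte 2 (0xFC): reg=0xE3
After byte 3 (0xC1): reg=0xEE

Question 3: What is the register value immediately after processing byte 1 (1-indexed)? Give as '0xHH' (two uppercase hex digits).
After byte 1 (0x51): reg=0xB0

Answer: 0xB0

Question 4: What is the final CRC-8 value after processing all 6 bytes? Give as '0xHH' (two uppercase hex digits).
After byte 1 (0x51): reg=0xB0
After byte 2 (0xFC): reg=0xE3
After byte 3 (0xC1): reg=0xEE
After byte 4 (0xA5): reg=0xF6
After byte 5 (0x4F): reg=0x26
After byte 6 (0x60): reg=0xD5

Answer: 0xD5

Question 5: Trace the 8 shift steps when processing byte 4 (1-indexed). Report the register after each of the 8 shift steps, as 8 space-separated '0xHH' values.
After byte 1 (0x51): reg=0xB0
After byte 2 (0xFC): reg=0xE3
After byte 3 (0xC1): reg=0xEE
Register before byte 4: 0xEE
After XOR with byte 0xA5: 0x4B

Answer: 0x96 0x2B 0x56 0xAC 0x5F 0xBE 0x7B 0xF6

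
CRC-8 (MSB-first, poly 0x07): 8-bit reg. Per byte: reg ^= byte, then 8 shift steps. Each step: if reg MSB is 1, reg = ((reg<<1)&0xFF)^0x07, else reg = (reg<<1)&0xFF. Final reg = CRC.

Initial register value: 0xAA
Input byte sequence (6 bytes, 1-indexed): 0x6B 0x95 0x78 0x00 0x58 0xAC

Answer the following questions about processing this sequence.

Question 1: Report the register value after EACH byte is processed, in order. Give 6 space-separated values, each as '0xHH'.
0x49 0x1A 0x29 0xDF 0x9C 0x90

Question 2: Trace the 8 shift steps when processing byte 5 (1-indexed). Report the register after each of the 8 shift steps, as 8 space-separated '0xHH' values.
Answer: 0x09 0x12 0x24 0x48 0x90 0x27 0x4E 0x9C

Derivation:
After byte 1 (0x6B): reg=0x49
After byte 2 (0x95): reg=0x1A
After byte 3 (0x78): reg=0x29
After byte 4 (0x00): reg=0xDF
Register before byte 5: 0xDF
After XOR with byte 0x58: 0x87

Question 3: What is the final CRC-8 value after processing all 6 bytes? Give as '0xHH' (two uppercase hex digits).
Answer: 0x90

Derivation:
After byte 1 (0x6B): reg=0x49
After byte 2 (0x95): reg=0x1A
After byte 3 (0x78): reg=0x29
After byte 4 (0x00): reg=0xDF
After byte 5 (0x58): reg=0x9C
After byte 6 (0xAC): reg=0x90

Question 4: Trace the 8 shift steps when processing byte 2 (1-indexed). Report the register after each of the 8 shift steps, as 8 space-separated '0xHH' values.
After byte 1 (0x6B): reg=0x49
Register before byte 2: 0x49
After XOR with byte 0x95: 0xDC

Answer: 0xBF 0x79 0xF2 0xE3 0xC1 0x85 0x0D 0x1A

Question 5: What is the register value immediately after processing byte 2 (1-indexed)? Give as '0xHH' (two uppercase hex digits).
Answer: 0x1A

Derivation:
After byte 1 (0x6B): reg=0x49
After byte 2 (0x95): reg=0x1A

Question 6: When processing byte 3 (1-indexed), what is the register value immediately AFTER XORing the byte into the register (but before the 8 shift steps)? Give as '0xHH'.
Answer: 0x62

Derivation:
Register before byte 3: 0x1A
Byte 3: 0x78
0x1A XOR 0x78 = 0x62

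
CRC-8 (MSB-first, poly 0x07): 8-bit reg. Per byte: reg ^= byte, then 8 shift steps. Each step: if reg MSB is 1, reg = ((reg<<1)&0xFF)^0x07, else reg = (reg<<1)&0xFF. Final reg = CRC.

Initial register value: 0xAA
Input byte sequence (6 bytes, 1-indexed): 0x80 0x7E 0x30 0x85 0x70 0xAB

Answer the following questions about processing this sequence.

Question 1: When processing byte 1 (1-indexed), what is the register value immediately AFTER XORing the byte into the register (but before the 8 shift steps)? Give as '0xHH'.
Answer: 0x2A

Derivation:
Register before byte 1: 0xAA
Byte 1: 0x80
0xAA XOR 0x80 = 0x2A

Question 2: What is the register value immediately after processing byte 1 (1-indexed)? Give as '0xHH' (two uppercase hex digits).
Answer: 0xD6

Derivation:
After byte 1 (0x80): reg=0xD6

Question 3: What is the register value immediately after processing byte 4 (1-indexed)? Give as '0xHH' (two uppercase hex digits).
Answer: 0x72

Derivation:
After byte 1 (0x80): reg=0xD6
After byte 2 (0x7E): reg=0x51
After byte 3 (0x30): reg=0x20
After byte 4 (0x85): reg=0x72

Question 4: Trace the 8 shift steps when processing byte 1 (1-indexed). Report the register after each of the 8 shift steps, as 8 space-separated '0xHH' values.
Register before byte 1: 0xAA
After XOR with byte 0x80: 0x2A

Answer: 0x54 0xA8 0x57 0xAE 0x5B 0xB6 0x6B 0xD6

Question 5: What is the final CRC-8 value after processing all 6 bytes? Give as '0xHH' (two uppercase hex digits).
Answer: 0x72

Derivation:
After byte 1 (0x80): reg=0xD6
After byte 2 (0x7E): reg=0x51
After byte 3 (0x30): reg=0x20
After byte 4 (0x85): reg=0x72
After byte 5 (0x70): reg=0x0E
After byte 6 (0xAB): reg=0x72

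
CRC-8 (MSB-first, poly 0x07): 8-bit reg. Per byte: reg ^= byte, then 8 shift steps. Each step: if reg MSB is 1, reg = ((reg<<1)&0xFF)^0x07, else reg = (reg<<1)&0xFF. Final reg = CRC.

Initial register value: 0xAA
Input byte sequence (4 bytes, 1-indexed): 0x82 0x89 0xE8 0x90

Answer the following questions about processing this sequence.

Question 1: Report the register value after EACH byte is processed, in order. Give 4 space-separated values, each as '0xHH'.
0xD8 0xB0 0x8F 0x5D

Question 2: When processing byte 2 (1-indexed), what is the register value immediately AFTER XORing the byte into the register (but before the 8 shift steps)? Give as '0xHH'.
Answer: 0x51

Derivation:
Register before byte 2: 0xD8
Byte 2: 0x89
0xD8 XOR 0x89 = 0x51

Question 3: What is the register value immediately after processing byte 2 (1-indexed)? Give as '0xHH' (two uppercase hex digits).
Answer: 0xB0

Derivation:
After byte 1 (0x82): reg=0xD8
After byte 2 (0x89): reg=0xB0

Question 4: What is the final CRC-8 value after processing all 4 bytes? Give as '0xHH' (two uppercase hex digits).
Answer: 0x5D

Derivation:
After byte 1 (0x82): reg=0xD8
After byte 2 (0x89): reg=0xB0
After byte 3 (0xE8): reg=0x8F
After byte 4 (0x90): reg=0x5D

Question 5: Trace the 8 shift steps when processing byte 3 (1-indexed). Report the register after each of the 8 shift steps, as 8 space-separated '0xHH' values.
After byte 1 (0x82): reg=0xD8
After byte 2 (0x89): reg=0xB0
Register before byte 3: 0xB0
After XOR with byte 0xE8: 0x58

Answer: 0xB0 0x67 0xCE 0x9B 0x31 0x62 0xC4 0x8F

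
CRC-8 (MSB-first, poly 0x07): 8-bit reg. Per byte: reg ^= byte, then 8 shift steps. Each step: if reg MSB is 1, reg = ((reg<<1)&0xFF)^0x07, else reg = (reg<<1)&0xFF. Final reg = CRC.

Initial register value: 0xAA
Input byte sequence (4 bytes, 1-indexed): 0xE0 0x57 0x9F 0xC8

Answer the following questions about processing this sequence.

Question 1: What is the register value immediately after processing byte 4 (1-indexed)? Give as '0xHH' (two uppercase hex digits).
After byte 1 (0xE0): reg=0xF1
After byte 2 (0x57): reg=0x7B
After byte 3 (0x9F): reg=0xB2
After byte 4 (0xC8): reg=0x61

Answer: 0x61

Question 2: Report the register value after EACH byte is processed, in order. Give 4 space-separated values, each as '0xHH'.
0xF1 0x7B 0xB2 0x61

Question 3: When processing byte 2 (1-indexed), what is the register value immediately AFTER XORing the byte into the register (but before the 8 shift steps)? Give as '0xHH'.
Answer: 0xA6

Derivation:
Register before byte 2: 0xF1
Byte 2: 0x57
0xF1 XOR 0x57 = 0xA6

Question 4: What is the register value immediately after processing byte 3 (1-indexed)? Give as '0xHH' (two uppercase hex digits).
After byte 1 (0xE0): reg=0xF1
After byte 2 (0x57): reg=0x7B
After byte 3 (0x9F): reg=0xB2

Answer: 0xB2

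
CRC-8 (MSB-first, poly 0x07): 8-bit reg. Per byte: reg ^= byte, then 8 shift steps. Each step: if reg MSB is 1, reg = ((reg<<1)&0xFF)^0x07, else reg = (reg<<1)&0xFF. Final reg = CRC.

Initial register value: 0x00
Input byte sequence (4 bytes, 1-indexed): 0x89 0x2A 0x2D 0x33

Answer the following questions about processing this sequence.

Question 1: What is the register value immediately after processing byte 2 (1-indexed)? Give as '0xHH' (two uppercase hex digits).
Answer: 0xDD

Derivation:
After byte 1 (0x89): reg=0xB6
After byte 2 (0x2A): reg=0xDD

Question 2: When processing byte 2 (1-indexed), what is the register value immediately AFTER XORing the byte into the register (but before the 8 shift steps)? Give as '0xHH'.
Register before byte 2: 0xB6
Byte 2: 0x2A
0xB6 XOR 0x2A = 0x9C

Answer: 0x9C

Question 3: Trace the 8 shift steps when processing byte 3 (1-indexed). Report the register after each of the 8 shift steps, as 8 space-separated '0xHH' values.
Answer: 0xE7 0xC9 0x95 0x2D 0x5A 0xB4 0x6F 0xDE

Derivation:
After byte 1 (0x89): reg=0xB6
After byte 2 (0x2A): reg=0xDD
Register before byte 3: 0xDD
After XOR with byte 0x2D: 0xF0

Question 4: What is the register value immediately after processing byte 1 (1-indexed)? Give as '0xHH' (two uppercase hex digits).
Answer: 0xB6

Derivation:
After byte 1 (0x89): reg=0xB6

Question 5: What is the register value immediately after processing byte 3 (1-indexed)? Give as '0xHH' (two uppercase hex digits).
After byte 1 (0x89): reg=0xB6
After byte 2 (0x2A): reg=0xDD
After byte 3 (0x2D): reg=0xDE

Answer: 0xDE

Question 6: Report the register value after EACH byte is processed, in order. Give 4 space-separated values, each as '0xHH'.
0xB6 0xDD 0xDE 0x8D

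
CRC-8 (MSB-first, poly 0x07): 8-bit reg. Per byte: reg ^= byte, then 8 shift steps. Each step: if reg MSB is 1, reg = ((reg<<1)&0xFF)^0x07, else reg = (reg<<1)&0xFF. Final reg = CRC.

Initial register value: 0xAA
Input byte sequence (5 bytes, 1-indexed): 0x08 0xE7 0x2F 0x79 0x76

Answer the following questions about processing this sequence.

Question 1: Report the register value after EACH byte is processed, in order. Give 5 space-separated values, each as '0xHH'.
0x67 0x89 0x7B 0x0E 0x6F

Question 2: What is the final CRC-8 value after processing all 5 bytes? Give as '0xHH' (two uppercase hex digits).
After byte 1 (0x08): reg=0x67
After byte 2 (0xE7): reg=0x89
After byte 3 (0x2F): reg=0x7B
After byte 4 (0x79): reg=0x0E
After byte 5 (0x76): reg=0x6F

Answer: 0x6F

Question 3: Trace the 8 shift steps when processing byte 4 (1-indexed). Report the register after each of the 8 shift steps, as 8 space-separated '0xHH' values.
Answer: 0x04 0x08 0x10 0x20 0x40 0x80 0x07 0x0E

Derivation:
After byte 1 (0x08): reg=0x67
After byte 2 (0xE7): reg=0x89
After byte 3 (0x2F): reg=0x7B
Register before byte 4: 0x7B
After XOR with byte 0x79: 0x02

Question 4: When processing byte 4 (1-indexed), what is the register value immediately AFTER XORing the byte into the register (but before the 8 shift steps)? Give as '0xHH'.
Register before byte 4: 0x7B
Byte 4: 0x79
0x7B XOR 0x79 = 0x02

Answer: 0x02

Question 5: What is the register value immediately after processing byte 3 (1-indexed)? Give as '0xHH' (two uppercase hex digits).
After byte 1 (0x08): reg=0x67
After byte 2 (0xE7): reg=0x89
After byte 3 (0x2F): reg=0x7B

Answer: 0x7B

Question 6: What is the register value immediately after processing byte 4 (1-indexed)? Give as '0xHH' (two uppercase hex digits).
Answer: 0x0E

Derivation:
After byte 1 (0x08): reg=0x67
After byte 2 (0xE7): reg=0x89
After byte 3 (0x2F): reg=0x7B
After byte 4 (0x79): reg=0x0E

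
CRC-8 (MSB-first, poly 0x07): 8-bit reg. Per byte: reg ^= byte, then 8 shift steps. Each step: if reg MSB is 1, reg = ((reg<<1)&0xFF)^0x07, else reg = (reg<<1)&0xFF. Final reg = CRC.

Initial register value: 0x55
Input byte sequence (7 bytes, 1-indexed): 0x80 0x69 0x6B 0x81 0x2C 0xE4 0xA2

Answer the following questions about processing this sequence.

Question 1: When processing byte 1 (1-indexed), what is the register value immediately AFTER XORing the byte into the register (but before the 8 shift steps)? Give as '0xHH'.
Answer: 0xD5

Derivation:
Register before byte 1: 0x55
Byte 1: 0x80
0x55 XOR 0x80 = 0xD5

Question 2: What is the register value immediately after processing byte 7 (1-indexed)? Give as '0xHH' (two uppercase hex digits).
After byte 1 (0x80): reg=0x25
After byte 2 (0x69): reg=0xE3
After byte 3 (0x6B): reg=0xB1
After byte 4 (0x81): reg=0x90
After byte 5 (0x2C): reg=0x3D
After byte 6 (0xE4): reg=0x01
After byte 7 (0xA2): reg=0x60

Answer: 0x60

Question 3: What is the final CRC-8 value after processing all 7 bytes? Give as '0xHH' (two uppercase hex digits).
Answer: 0x60

Derivation:
After byte 1 (0x80): reg=0x25
After byte 2 (0x69): reg=0xE3
After byte 3 (0x6B): reg=0xB1
After byte 4 (0x81): reg=0x90
After byte 5 (0x2C): reg=0x3D
After byte 6 (0xE4): reg=0x01
After byte 7 (0xA2): reg=0x60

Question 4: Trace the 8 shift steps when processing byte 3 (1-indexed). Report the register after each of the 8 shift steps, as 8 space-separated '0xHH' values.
Answer: 0x17 0x2E 0x5C 0xB8 0x77 0xEE 0xDB 0xB1

Derivation:
After byte 1 (0x80): reg=0x25
After byte 2 (0x69): reg=0xE3
Register before byte 3: 0xE3
After XOR with byte 0x6B: 0x88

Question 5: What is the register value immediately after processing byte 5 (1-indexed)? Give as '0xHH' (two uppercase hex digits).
After byte 1 (0x80): reg=0x25
After byte 2 (0x69): reg=0xE3
After byte 3 (0x6B): reg=0xB1
After byte 4 (0x81): reg=0x90
After byte 5 (0x2C): reg=0x3D

Answer: 0x3D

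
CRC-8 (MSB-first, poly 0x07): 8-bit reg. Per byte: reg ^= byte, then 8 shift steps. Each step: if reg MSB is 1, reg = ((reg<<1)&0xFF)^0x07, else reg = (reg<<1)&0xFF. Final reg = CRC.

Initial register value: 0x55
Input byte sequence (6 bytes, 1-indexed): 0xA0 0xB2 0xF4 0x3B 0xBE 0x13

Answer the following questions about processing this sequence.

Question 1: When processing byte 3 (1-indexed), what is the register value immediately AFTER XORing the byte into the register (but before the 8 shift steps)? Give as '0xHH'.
Answer: 0xB6

Derivation:
Register before byte 3: 0x42
Byte 3: 0xF4
0x42 XOR 0xF4 = 0xB6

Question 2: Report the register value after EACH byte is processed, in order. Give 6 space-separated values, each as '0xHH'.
0xC5 0x42 0x0B 0x90 0xCA 0x01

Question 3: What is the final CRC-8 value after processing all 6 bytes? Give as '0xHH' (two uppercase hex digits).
After byte 1 (0xA0): reg=0xC5
After byte 2 (0xB2): reg=0x42
After byte 3 (0xF4): reg=0x0B
After byte 4 (0x3B): reg=0x90
After byte 5 (0xBE): reg=0xCA
After byte 6 (0x13): reg=0x01

Answer: 0x01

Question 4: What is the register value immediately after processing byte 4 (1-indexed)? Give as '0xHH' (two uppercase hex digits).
After byte 1 (0xA0): reg=0xC5
After byte 2 (0xB2): reg=0x42
After byte 3 (0xF4): reg=0x0B
After byte 4 (0x3B): reg=0x90

Answer: 0x90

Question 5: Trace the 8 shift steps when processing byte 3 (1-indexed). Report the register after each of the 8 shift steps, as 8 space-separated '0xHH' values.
After byte 1 (0xA0): reg=0xC5
After byte 2 (0xB2): reg=0x42
Register before byte 3: 0x42
After XOR with byte 0xF4: 0xB6

Answer: 0x6B 0xD6 0xAB 0x51 0xA2 0x43 0x86 0x0B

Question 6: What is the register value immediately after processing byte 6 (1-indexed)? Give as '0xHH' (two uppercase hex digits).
After byte 1 (0xA0): reg=0xC5
After byte 2 (0xB2): reg=0x42
After byte 3 (0xF4): reg=0x0B
After byte 4 (0x3B): reg=0x90
After byte 5 (0xBE): reg=0xCA
After byte 6 (0x13): reg=0x01

Answer: 0x01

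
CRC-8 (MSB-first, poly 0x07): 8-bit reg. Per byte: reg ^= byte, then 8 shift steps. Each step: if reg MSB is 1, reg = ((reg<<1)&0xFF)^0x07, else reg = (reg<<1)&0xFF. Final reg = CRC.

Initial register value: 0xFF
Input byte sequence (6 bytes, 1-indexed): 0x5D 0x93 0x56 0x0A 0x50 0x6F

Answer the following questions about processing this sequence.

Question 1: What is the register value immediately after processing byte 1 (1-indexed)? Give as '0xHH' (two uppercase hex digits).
After byte 1 (0x5D): reg=0x67

Answer: 0x67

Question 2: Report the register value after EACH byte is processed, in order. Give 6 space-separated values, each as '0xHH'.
0x67 0xC2 0xE5 0x83 0x37 0x8F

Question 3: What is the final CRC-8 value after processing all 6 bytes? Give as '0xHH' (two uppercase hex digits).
After byte 1 (0x5D): reg=0x67
After byte 2 (0x93): reg=0xC2
After byte 3 (0x56): reg=0xE5
After byte 4 (0x0A): reg=0x83
After byte 5 (0x50): reg=0x37
After byte 6 (0x6F): reg=0x8F

Answer: 0x8F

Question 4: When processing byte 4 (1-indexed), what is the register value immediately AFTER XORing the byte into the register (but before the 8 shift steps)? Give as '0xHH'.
Register before byte 4: 0xE5
Byte 4: 0x0A
0xE5 XOR 0x0A = 0xEF

Answer: 0xEF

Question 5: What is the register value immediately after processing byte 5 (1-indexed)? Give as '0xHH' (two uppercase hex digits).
Answer: 0x37

Derivation:
After byte 1 (0x5D): reg=0x67
After byte 2 (0x93): reg=0xC2
After byte 3 (0x56): reg=0xE5
After byte 4 (0x0A): reg=0x83
After byte 5 (0x50): reg=0x37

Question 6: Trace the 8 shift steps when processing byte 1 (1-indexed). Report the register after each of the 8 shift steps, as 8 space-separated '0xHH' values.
Register before byte 1: 0xFF
After XOR with byte 0x5D: 0xA2

Answer: 0x43 0x86 0x0B 0x16 0x2C 0x58 0xB0 0x67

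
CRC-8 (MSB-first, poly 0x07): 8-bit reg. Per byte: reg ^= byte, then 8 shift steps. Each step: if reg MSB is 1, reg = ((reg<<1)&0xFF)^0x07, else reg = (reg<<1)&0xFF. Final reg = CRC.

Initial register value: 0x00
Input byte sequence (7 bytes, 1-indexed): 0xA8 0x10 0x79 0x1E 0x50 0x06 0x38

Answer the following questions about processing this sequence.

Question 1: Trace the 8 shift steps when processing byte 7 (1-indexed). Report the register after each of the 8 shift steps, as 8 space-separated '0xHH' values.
After byte 1 (0xA8): reg=0x51
After byte 2 (0x10): reg=0xC0
After byte 3 (0x79): reg=0x26
After byte 4 (0x1E): reg=0xA8
After byte 5 (0x50): reg=0xE6
After byte 6 (0x06): reg=0xAE
Register before byte 7: 0xAE
After XOR with byte 0x38: 0x96

Answer: 0x2B 0x56 0xAC 0x5F 0xBE 0x7B 0xF6 0xEB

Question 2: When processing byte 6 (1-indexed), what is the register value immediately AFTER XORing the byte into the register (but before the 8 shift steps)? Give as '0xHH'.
Answer: 0xE0

Derivation:
Register before byte 6: 0xE6
Byte 6: 0x06
0xE6 XOR 0x06 = 0xE0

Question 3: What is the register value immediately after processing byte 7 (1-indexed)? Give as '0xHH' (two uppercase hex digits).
Answer: 0xEB

Derivation:
After byte 1 (0xA8): reg=0x51
After byte 2 (0x10): reg=0xC0
After byte 3 (0x79): reg=0x26
After byte 4 (0x1E): reg=0xA8
After byte 5 (0x50): reg=0xE6
After byte 6 (0x06): reg=0xAE
After byte 7 (0x38): reg=0xEB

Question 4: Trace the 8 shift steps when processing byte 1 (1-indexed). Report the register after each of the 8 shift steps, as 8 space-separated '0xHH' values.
Register before byte 1: 0x00
After XOR with byte 0xA8: 0xA8

Answer: 0x57 0xAE 0x5B 0xB6 0x6B 0xD6 0xAB 0x51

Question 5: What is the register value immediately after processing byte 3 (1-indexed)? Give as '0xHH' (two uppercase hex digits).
Answer: 0x26

Derivation:
After byte 1 (0xA8): reg=0x51
After byte 2 (0x10): reg=0xC0
After byte 3 (0x79): reg=0x26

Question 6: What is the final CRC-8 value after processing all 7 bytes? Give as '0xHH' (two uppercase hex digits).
After byte 1 (0xA8): reg=0x51
After byte 2 (0x10): reg=0xC0
After byte 3 (0x79): reg=0x26
After byte 4 (0x1E): reg=0xA8
After byte 5 (0x50): reg=0xE6
After byte 6 (0x06): reg=0xAE
After byte 7 (0x38): reg=0xEB

Answer: 0xEB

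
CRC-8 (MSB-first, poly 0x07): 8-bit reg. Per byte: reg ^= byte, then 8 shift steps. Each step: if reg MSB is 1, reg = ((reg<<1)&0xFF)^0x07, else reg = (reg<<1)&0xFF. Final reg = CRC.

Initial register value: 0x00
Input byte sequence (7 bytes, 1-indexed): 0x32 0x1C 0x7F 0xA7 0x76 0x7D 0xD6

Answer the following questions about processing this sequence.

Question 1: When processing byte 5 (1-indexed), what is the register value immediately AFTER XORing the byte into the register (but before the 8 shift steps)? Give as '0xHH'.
Answer: 0xB6

Derivation:
Register before byte 5: 0xC0
Byte 5: 0x76
0xC0 XOR 0x76 = 0xB6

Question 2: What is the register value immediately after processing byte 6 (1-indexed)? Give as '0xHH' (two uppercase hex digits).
Answer: 0x45

Derivation:
After byte 1 (0x32): reg=0x9E
After byte 2 (0x1C): reg=0x87
After byte 3 (0x7F): reg=0xE6
After byte 4 (0xA7): reg=0xC0
After byte 5 (0x76): reg=0x0B
After byte 6 (0x7D): reg=0x45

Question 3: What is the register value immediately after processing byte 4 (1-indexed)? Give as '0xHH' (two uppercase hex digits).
Answer: 0xC0

Derivation:
After byte 1 (0x32): reg=0x9E
After byte 2 (0x1C): reg=0x87
After byte 3 (0x7F): reg=0xE6
After byte 4 (0xA7): reg=0xC0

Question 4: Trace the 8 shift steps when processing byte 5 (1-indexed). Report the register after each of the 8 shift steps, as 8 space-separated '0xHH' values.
Answer: 0x6B 0xD6 0xAB 0x51 0xA2 0x43 0x86 0x0B

Derivation:
After byte 1 (0x32): reg=0x9E
After byte 2 (0x1C): reg=0x87
After byte 3 (0x7F): reg=0xE6
After byte 4 (0xA7): reg=0xC0
Register before byte 5: 0xC0
After XOR with byte 0x76: 0xB6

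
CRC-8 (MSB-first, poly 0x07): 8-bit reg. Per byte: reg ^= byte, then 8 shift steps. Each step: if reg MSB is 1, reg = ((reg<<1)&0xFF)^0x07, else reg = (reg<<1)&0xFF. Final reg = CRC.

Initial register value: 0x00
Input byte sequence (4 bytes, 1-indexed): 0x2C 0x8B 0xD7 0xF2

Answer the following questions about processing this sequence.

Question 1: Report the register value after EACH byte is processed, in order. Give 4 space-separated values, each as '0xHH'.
0xC4 0xEA 0xB3 0xC0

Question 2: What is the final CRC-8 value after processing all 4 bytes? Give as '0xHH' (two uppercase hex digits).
Answer: 0xC0

Derivation:
After byte 1 (0x2C): reg=0xC4
After byte 2 (0x8B): reg=0xEA
After byte 3 (0xD7): reg=0xB3
After byte 4 (0xF2): reg=0xC0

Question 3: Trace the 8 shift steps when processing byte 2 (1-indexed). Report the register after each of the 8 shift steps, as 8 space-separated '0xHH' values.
After byte 1 (0x2C): reg=0xC4
Register before byte 2: 0xC4
After XOR with byte 0x8B: 0x4F

Answer: 0x9E 0x3B 0x76 0xEC 0xDF 0xB9 0x75 0xEA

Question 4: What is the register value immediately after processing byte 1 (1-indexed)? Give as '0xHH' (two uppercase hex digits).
After byte 1 (0x2C): reg=0xC4

Answer: 0xC4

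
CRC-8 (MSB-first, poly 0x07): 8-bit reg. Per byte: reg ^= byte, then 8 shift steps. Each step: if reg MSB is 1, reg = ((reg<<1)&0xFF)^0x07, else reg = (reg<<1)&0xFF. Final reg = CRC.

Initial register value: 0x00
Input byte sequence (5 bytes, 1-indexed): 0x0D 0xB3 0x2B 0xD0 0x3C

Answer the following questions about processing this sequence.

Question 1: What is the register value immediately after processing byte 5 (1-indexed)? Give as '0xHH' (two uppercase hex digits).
Answer: 0xF7

Derivation:
After byte 1 (0x0D): reg=0x23
After byte 2 (0xB3): reg=0xF9
After byte 3 (0x2B): reg=0x30
After byte 4 (0xD0): reg=0xAE
After byte 5 (0x3C): reg=0xF7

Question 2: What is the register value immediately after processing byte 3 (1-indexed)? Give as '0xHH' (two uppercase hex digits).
After byte 1 (0x0D): reg=0x23
After byte 2 (0xB3): reg=0xF9
After byte 3 (0x2B): reg=0x30

Answer: 0x30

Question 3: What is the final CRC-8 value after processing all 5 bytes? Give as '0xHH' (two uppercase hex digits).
After byte 1 (0x0D): reg=0x23
After byte 2 (0xB3): reg=0xF9
After byte 3 (0x2B): reg=0x30
After byte 4 (0xD0): reg=0xAE
After byte 5 (0x3C): reg=0xF7

Answer: 0xF7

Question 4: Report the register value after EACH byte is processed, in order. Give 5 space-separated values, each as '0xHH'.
0x23 0xF9 0x30 0xAE 0xF7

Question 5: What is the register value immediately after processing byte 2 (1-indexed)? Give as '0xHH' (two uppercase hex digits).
Answer: 0xF9

Derivation:
After byte 1 (0x0D): reg=0x23
After byte 2 (0xB3): reg=0xF9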